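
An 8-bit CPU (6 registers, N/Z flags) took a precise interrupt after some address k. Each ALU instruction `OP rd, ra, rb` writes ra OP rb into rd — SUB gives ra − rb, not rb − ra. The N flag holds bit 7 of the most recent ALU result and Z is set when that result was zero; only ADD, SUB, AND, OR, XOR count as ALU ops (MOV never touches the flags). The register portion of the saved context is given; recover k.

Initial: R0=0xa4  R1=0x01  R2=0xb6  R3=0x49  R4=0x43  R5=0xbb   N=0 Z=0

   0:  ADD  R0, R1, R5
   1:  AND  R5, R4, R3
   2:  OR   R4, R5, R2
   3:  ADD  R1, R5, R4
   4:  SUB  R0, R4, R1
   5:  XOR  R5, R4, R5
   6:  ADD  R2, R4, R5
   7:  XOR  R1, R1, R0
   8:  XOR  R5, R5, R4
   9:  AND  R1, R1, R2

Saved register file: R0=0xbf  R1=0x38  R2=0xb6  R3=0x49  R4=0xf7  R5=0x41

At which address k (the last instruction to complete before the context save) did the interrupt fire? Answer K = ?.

after  0: R0=0xbc R1=0x01 R2=0xb6 R3=0x49 R4=0x43 R5=0xbb  N=1 Z=0
after  1: R0=0xbc R1=0x01 R2=0xb6 R3=0x49 R4=0x43 R5=0x41  N=0 Z=0
after  2: R0=0xbc R1=0x01 R2=0xb6 R3=0x49 R4=0xf7 R5=0x41  N=1 Z=0
after  3: R0=0xbc R1=0x38 R2=0xb6 R3=0x49 R4=0xf7 R5=0x41  N=0 Z=0
after  4: R0=0xbf R1=0x38 R2=0xb6 R3=0x49 R4=0xf7 R5=0x41  N=1 Z=0
-- IRQ taken; context saved, return-PC = 5 --

K = 4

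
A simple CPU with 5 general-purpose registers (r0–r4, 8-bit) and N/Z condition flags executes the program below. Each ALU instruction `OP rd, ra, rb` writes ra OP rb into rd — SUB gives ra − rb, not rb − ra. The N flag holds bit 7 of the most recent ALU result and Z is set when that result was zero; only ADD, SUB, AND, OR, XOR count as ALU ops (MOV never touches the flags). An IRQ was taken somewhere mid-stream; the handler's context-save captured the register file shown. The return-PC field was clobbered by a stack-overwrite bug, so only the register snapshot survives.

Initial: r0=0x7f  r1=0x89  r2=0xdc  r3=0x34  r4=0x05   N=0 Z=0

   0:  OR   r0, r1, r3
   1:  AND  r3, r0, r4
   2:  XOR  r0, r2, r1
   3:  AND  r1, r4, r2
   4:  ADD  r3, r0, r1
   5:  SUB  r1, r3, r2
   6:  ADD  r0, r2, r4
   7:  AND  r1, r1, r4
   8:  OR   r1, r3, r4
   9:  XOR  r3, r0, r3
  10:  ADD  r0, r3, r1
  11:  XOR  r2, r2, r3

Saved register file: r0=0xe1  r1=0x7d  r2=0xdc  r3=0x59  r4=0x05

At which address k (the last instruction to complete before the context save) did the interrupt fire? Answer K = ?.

after  0: r0=0xbd r1=0x89 r2=0xdc r3=0x34 r4=0x05  N=1 Z=0
after  1: r0=0xbd r1=0x89 r2=0xdc r3=0x05 r4=0x05  N=0 Z=0
after  2: r0=0x55 r1=0x89 r2=0xdc r3=0x05 r4=0x05  N=0 Z=0
after  3: r0=0x55 r1=0x04 r2=0xdc r3=0x05 r4=0x05  N=0 Z=0
after  4: r0=0x55 r1=0x04 r2=0xdc r3=0x59 r4=0x05  N=0 Z=0
after  5: r0=0x55 r1=0x7d r2=0xdc r3=0x59 r4=0x05  N=0 Z=0
after  6: r0=0xe1 r1=0x7d r2=0xdc r3=0x59 r4=0x05  N=1 Z=0
-- IRQ taken; context saved, return-PC = 7 --

K = 6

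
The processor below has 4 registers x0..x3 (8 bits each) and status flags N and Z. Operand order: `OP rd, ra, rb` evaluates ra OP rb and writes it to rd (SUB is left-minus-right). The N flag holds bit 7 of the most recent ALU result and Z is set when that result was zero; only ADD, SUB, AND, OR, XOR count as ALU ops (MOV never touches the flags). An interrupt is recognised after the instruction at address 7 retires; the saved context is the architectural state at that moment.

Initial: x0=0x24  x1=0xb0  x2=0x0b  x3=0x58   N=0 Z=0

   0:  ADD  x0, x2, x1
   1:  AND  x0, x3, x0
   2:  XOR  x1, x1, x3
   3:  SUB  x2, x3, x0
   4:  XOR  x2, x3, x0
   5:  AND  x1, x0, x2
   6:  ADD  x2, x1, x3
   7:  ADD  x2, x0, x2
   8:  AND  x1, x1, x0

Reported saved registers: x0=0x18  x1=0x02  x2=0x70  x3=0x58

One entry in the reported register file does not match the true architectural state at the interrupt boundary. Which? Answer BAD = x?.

BAD = x1

after  0: x0=0xbb x1=0xb0 x2=0x0b x3=0x58  N=1 Z=0
after  1: x0=0x18 x1=0xb0 x2=0x0b x3=0x58  N=0 Z=0
after  2: x0=0x18 x1=0xe8 x2=0x0b x3=0x58  N=1 Z=0
after  3: x0=0x18 x1=0xe8 x2=0x40 x3=0x58  N=0 Z=0
after  4: x0=0x18 x1=0xe8 x2=0x40 x3=0x58  N=0 Z=0
after  5: x0=0x18 x1=0x00 x2=0x40 x3=0x58  N=0 Z=1
after  6: x0=0x18 x1=0x00 x2=0x58 x3=0x58  N=0 Z=0
after  7: x0=0x18 x1=0x00 x2=0x70 x3=0x58  N=0 Z=0
-- IRQ taken; context saved, return-PC = 8 --
mismatch: x1: reported 0x02 vs actual 0x00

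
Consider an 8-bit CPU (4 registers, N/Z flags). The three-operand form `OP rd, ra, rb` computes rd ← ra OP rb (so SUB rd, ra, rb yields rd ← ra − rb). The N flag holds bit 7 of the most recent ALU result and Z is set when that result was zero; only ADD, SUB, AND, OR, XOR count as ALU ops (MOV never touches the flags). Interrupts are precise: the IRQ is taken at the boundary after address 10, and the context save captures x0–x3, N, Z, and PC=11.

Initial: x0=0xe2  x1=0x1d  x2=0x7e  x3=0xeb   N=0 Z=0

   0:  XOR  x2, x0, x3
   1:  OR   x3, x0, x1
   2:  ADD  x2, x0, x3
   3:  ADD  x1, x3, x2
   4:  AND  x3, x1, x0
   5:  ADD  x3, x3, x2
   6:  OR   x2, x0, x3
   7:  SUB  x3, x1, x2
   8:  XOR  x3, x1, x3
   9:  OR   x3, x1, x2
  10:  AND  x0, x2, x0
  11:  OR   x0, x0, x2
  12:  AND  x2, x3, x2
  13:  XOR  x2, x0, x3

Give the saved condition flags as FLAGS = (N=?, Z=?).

after  0: x0=0xe2 x1=0x1d x2=0x09 x3=0xeb  N=0 Z=0
after  1: x0=0xe2 x1=0x1d x2=0x09 x3=0xff  N=1 Z=0
after  2: x0=0xe2 x1=0x1d x2=0xe1 x3=0xff  N=1 Z=0
after  3: x0=0xe2 x1=0xe0 x2=0xe1 x3=0xff  N=1 Z=0
after  4: x0=0xe2 x1=0xe0 x2=0xe1 x3=0xe0  N=1 Z=0
after  5: x0=0xe2 x1=0xe0 x2=0xe1 x3=0xc1  N=1 Z=0
after  6: x0=0xe2 x1=0xe0 x2=0xe3 x3=0xc1  N=1 Z=0
after  7: x0=0xe2 x1=0xe0 x2=0xe3 x3=0xfd  N=1 Z=0
after  8: x0=0xe2 x1=0xe0 x2=0xe3 x3=0x1d  N=0 Z=0
after  9: x0=0xe2 x1=0xe0 x2=0xe3 x3=0xe3  N=1 Z=0
after 10: x0=0xe2 x1=0xe0 x2=0xe3 x3=0xe3  N=1 Z=0
-- IRQ taken; context saved, return-PC = 11 --

FLAGS = (N=1, Z=0)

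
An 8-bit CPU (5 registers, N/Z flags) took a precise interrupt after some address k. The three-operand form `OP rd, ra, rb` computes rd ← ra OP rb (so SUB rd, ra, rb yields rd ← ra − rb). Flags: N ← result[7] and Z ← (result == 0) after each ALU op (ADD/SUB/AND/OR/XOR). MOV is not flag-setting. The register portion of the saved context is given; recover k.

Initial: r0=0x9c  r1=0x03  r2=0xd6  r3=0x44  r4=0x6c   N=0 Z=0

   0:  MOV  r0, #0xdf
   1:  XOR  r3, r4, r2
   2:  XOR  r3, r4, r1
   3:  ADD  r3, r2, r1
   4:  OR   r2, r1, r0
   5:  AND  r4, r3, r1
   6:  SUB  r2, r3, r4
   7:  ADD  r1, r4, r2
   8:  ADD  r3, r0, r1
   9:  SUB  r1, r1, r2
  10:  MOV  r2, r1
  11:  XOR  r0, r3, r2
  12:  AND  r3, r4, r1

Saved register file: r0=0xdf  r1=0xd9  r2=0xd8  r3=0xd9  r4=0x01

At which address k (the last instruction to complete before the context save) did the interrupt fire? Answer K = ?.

after  0: r0=0xdf r1=0x03 r2=0xd6 r3=0x44 r4=0x6c  N=0 Z=0
after  1: r0=0xdf r1=0x03 r2=0xd6 r3=0xba r4=0x6c  N=1 Z=0
after  2: r0=0xdf r1=0x03 r2=0xd6 r3=0x6f r4=0x6c  N=0 Z=0
after  3: r0=0xdf r1=0x03 r2=0xd6 r3=0xd9 r4=0x6c  N=1 Z=0
after  4: r0=0xdf r1=0x03 r2=0xdf r3=0xd9 r4=0x6c  N=1 Z=0
after  5: r0=0xdf r1=0x03 r2=0xdf r3=0xd9 r4=0x01  N=0 Z=0
after  6: r0=0xdf r1=0x03 r2=0xd8 r3=0xd9 r4=0x01  N=1 Z=0
after  7: r0=0xdf r1=0xd9 r2=0xd8 r3=0xd9 r4=0x01  N=1 Z=0
-- IRQ taken; context saved, return-PC = 8 --

K = 7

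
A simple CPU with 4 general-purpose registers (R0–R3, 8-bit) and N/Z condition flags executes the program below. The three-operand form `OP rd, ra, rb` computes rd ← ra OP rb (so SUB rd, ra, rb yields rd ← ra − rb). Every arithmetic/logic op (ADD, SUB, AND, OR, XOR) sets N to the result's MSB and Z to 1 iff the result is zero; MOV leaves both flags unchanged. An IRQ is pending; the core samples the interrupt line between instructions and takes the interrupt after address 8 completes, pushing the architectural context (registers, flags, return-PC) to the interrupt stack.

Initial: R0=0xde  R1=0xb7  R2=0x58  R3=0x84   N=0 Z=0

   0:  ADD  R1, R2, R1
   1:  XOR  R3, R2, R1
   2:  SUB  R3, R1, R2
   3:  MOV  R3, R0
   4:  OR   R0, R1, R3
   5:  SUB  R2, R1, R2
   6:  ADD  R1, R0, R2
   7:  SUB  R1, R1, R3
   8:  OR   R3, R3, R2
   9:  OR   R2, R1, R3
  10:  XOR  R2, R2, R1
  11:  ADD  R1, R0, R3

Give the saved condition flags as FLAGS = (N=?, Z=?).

FLAGS = (N=1, Z=0)

after  0: R0=0xde R1=0x0f R2=0x58 R3=0x84  N=0 Z=0
after  1: R0=0xde R1=0x0f R2=0x58 R3=0x57  N=0 Z=0
after  2: R0=0xde R1=0x0f R2=0x58 R3=0xb7  N=1 Z=0
after  3: R0=0xde R1=0x0f R2=0x58 R3=0xde  N=1 Z=0
after  4: R0=0xdf R1=0x0f R2=0x58 R3=0xde  N=1 Z=0
after  5: R0=0xdf R1=0x0f R2=0xb7 R3=0xde  N=1 Z=0
after  6: R0=0xdf R1=0x96 R2=0xb7 R3=0xde  N=1 Z=0
after  7: R0=0xdf R1=0xb8 R2=0xb7 R3=0xde  N=1 Z=0
after  8: R0=0xdf R1=0xb8 R2=0xb7 R3=0xff  N=1 Z=0
-- IRQ taken; context saved, return-PC = 9 --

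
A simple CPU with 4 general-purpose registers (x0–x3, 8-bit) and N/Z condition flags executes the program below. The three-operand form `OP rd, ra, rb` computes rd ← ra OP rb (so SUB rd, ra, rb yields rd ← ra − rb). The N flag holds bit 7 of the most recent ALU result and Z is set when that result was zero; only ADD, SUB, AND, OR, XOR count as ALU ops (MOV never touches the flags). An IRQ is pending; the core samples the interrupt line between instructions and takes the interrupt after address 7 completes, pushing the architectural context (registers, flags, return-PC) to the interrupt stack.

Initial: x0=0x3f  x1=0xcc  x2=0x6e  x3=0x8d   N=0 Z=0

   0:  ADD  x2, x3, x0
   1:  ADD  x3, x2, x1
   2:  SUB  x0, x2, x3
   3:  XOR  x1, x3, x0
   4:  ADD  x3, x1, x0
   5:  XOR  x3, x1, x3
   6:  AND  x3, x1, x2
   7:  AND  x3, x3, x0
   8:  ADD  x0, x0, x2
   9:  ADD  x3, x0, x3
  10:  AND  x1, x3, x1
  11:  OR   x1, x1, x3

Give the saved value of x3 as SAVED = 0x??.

after  0: x0=0x3f x1=0xcc x2=0xcc x3=0x8d  N=1 Z=0
after  1: x0=0x3f x1=0xcc x2=0xcc x3=0x98  N=1 Z=0
after  2: x0=0x34 x1=0xcc x2=0xcc x3=0x98  N=0 Z=0
after  3: x0=0x34 x1=0xac x2=0xcc x3=0x98  N=1 Z=0
after  4: x0=0x34 x1=0xac x2=0xcc x3=0xe0  N=1 Z=0
after  5: x0=0x34 x1=0xac x2=0xcc x3=0x4c  N=0 Z=0
after  6: x0=0x34 x1=0xac x2=0xcc x3=0x8c  N=1 Z=0
after  7: x0=0x34 x1=0xac x2=0xcc x3=0x04  N=0 Z=0
-- IRQ taken; context saved, return-PC = 8 --

SAVED = 0x04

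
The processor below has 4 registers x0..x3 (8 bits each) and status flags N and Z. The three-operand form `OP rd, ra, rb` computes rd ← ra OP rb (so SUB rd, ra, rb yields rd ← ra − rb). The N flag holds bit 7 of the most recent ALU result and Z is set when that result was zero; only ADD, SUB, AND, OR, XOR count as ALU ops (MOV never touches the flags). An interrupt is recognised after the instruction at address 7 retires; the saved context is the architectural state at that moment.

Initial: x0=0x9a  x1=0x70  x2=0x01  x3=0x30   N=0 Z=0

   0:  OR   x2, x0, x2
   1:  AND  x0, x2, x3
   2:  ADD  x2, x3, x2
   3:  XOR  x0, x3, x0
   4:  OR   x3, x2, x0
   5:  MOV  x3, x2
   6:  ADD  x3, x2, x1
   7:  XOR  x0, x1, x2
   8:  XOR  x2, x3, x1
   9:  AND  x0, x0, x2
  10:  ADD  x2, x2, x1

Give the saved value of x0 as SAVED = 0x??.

after  0: x0=0x9a x1=0x70 x2=0x9b x3=0x30  N=1 Z=0
after  1: x0=0x10 x1=0x70 x2=0x9b x3=0x30  N=0 Z=0
after  2: x0=0x10 x1=0x70 x2=0xcb x3=0x30  N=1 Z=0
after  3: x0=0x20 x1=0x70 x2=0xcb x3=0x30  N=0 Z=0
after  4: x0=0x20 x1=0x70 x2=0xcb x3=0xeb  N=1 Z=0
after  5: x0=0x20 x1=0x70 x2=0xcb x3=0xcb  N=1 Z=0
after  6: x0=0x20 x1=0x70 x2=0xcb x3=0x3b  N=0 Z=0
after  7: x0=0xbb x1=0x70 x2=0xcb x3=0x3b  N=1 Z=0
-- IRQ taken; context saved, return-PC = 8 --

SAVED = 0xbb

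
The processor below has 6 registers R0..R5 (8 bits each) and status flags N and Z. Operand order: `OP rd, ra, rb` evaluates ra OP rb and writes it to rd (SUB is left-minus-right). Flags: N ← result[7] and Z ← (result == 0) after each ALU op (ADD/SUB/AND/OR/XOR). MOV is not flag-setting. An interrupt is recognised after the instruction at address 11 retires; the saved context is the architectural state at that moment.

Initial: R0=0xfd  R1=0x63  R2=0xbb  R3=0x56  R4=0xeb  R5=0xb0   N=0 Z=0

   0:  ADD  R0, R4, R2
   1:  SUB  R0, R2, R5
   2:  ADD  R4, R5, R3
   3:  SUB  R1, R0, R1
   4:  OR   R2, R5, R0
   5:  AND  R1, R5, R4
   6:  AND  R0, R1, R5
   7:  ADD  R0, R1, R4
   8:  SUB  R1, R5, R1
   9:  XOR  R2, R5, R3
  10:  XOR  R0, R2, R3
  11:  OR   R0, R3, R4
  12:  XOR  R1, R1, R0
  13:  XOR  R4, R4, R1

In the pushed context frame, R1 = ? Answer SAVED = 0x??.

SAVED = 0xb0

after  0: R0=0xa6 R1=0x63 R2=0xbb R3=0x56 R4=0xeb R5=0xb0  N=1 Z=0
after  1: R0=0x0b R1=0x63 R2=0xbb R3=0x56 R4=0xeb R5=0xb0  N=0 Z=0
after  2: R0=0x0b R1=0x63 R2=0xbb R3=0x56 R4=0x06 R5=0xb0  N=0 Z=0
after  3: R0=0x0b R1=0xa8 R2=0xbb R3=0x56 R4=0x06 R5=0xb0  N=1 Z=0
after  4: R0=0x0b R1=0xa8 R2=0xbb R3=0x56 R4=0x06 R5=0xb0  N=1 Z=0
after  5: R0=0x0b R1=0x00 R2=0xbb R3=0x56 R4=0x06 R5=0xb0  N=0 Z=1
after  6: R0=0x00 R1=0x00 R2=0xbb R3=0x56 R4=0x06 R5=0xb0  N=0 Z=1
after  7: R0=0x06 R1=0x00 R2=0xbb R3=0x56 R4=0x06 R5=0xb0  N=0 Z=0
after  8: R0=0x06 R1=0xb0 R2=0xbb R3=0x56 R4=0x06 R5=0xb0  N=1 Z=0
after  9: R0=0x06 R1=0xb0 R2=0xe6 R3=0x56 R4=0x06 R5=0xb0  N=1 Z=0
after 10: R0=0xb0 R1=0xb0 R2=0xe6 R3=0x56 R4=0x06 R5=0xb0  N=1 Z=0
after 11: R0=0x56 R1=0xb0 R2=0xe6 R3=0x56 R4=0x06 R5=0xb0  N=0 Z=0
-- IRQ taken; context saved, return-PC = 12 --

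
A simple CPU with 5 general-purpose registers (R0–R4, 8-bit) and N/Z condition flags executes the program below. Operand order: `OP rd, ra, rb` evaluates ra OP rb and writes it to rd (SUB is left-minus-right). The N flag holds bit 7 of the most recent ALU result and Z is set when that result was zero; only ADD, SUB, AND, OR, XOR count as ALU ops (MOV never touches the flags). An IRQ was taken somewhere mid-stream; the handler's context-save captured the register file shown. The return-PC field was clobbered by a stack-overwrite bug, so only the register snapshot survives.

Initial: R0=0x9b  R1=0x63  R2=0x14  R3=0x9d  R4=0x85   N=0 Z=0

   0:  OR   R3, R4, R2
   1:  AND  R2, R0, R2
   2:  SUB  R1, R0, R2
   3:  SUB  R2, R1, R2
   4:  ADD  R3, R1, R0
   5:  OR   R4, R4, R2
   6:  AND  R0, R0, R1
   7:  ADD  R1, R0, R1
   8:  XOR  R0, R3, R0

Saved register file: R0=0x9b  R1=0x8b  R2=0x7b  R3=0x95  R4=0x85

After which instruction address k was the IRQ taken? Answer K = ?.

K = 3

after  0: R0=0x9b R1=0x63 R2=0x14 R3=0x95 R4=0x85  N=1 Z=0
after  1: R0=0x9b R1=0x63 R2=0x10 R3=0x95 R4=0x85  N=0 Z=0
after  2: R0=0x9b R1=0x8b R2=0x10 R3=0x95 R4=0x85  N=1 Z=0
after  3: R0=0x9b R1=0x8b R2=0x7b R3=0x95 R4=0x85  N=0 Z=0
-- IRQ taken; context saved, return-PC = 4 --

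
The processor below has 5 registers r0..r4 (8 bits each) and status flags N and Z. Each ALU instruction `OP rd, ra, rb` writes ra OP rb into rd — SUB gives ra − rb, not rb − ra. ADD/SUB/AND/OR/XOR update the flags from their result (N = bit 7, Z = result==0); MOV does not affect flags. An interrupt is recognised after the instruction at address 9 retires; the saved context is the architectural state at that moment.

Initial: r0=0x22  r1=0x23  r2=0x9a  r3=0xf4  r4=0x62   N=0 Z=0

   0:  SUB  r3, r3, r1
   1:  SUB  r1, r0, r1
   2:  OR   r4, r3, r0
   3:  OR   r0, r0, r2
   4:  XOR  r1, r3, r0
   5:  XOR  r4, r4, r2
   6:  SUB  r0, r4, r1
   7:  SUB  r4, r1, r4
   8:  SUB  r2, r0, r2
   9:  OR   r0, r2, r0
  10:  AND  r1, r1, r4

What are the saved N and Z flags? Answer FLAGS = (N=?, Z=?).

after  0: r0=0x22 r1=0x23 r2=0x9a r3=0xd1 r4=0x62  N=1 Z=0
after  1: r0=0x22 r1=0xff r2=0x9a r3=0xd1 r4=0x62  N=1 Z=0
after  2: r0=0x22 r1=0xff r2=0x9a r3=0xd1 r4=0xf3  N=1 Z=0
after  3: r0=0xba r1=0xff r2=0x9a r3=0xd1 r4=0xf3  N=1 Z=0
after  4: r0=0xba r1=0x6b r2=0x9a r3=0xd1 r4=0xf3  N=0 Z=0
after  5: r0=0xba r1=0x6b r2=0x9a r3=0xd1 r4=0x69  N=0 Z=0
after  6: r0=0xfe r1=0x6b r2=0x9a r3=0xd1 r4=0x69  N=1 Z=0
after  7: r0=0xfe r1=0x6b r2=0x9a r3=0xd1 r4=0x02  N=0 Z=0
after  8: r0=0xfe r1=0x6b r2=0x64 r3=0xd1 r4=0x02  N=0 Z=0
after  9: r0=0xfe r1=0x6b r2=0x64 r3=0xd1 r4=0x02  N=1 Z=0
-- IRQ taken; context saved, return-PC = 10 --

FLAGS = (N=1, Z=0)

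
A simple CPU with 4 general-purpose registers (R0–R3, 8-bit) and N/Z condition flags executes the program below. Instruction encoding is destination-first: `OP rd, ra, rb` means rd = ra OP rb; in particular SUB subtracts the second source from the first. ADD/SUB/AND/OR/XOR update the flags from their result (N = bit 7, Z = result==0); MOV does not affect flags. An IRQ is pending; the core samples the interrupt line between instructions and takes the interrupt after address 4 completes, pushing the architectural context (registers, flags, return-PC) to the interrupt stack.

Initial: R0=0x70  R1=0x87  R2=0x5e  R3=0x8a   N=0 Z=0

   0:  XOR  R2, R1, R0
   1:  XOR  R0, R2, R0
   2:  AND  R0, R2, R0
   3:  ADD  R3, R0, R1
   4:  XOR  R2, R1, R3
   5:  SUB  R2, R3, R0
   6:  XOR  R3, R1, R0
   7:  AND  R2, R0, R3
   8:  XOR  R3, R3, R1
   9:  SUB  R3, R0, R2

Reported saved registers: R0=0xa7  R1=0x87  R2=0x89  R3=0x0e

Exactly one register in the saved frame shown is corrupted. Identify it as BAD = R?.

BAD = R0

after  0: R0=0x70 R1=0x87 R2=0xf7 R3=0x8a  N=1 Z=0
after  1: R0=0x87 R1=0x87 R2=0xf7 R3=0x8a  N=1 Z=0
after  2: R0=0x87 R1=0x87 R2=0xf7 R3=0x8a  N=1 Z=0
after  3: R0=0x87 R1=0x87 R2=0xf7 R3=0x0e  N=0 Z=0
after  4: R0=0x87 R1=0x87 R2=0x89 R3=0x0e  N=1 Z=0
-- IRQ taken; context saved, return-PC = 5 --
mismatch: R0: reported 0xa7 vs actual 0x87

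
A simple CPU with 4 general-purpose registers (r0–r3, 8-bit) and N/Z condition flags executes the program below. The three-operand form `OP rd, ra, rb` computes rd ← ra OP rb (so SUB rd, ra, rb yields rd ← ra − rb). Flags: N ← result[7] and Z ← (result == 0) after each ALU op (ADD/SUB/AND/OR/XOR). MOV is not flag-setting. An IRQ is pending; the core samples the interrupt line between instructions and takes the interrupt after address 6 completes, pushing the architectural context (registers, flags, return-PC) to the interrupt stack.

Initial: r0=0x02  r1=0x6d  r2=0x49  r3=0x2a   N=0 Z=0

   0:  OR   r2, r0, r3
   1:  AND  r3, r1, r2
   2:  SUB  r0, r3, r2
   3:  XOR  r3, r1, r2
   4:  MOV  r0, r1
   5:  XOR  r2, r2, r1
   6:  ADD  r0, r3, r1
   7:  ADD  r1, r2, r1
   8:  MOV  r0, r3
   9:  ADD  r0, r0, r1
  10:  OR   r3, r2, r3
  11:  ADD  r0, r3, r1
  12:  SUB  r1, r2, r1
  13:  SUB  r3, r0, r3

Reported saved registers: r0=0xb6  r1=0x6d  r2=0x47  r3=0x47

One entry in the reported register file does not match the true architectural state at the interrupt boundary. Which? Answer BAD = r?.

after  0: r0=0x02 r1=0x6d r2=0x2a r3=0x2a  N=0 Z=0
after  1: r0=0x02 r1=0x6d r2=0x2a r3=0x28  N=0 Z=0
after  2: r0=0xfe r1=0x6d r2=0x2a r3=0x28  N=1 Z=0
after  3: r0=0xfe r1=0x6d r2=0x2a r3=0x47  N=0 Z=0
after  4: r0=0x6d r1=0x6d r2=0x2a r3=0x47  N=0 Z=0
after  5: r0=0x6d r1=0x6d r2=0x47 r3=0x47  N=0 Z=0
after  6: r0=0xb4 r1=0x6d r2=0x47 r3=0x47  N=1 Z=0
-- IRQ taken; context saved, return-PC = 7 --
mismatch: r0: reported 0xb6 vs actual 0xb4

BAD = r0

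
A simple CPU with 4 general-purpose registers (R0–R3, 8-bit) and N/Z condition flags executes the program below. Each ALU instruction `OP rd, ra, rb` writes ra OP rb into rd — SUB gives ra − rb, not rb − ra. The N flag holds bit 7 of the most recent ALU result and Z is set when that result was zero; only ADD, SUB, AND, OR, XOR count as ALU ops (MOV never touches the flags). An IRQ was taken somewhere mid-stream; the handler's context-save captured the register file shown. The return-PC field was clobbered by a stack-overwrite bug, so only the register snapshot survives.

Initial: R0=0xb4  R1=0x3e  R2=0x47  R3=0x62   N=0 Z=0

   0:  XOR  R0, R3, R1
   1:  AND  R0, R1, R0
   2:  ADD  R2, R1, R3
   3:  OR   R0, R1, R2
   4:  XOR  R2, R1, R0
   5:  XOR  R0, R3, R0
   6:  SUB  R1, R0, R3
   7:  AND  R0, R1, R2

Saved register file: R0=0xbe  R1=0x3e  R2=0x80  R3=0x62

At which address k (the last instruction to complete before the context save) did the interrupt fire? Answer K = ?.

K = 4

after  0: R0=0x5c R1=0x3e R2=0x47 R3=0x62  N=0 Z=0
after  1: R0=0x1c R1=0x3e R2=0x47 R3=0x62  N=0 Z=0
after  2: R0=0x1c R1=0x3e R2=0xa0 R3=0x62  N=1 Z=0
after  3: R0=0xbe R1=0x3e R2=0xa0 R3=0x62  N=1 Z=0
after  4: R0=0xbe R1=0x3e R2=0x80 R3=0x62  N=1 Z=0
-- IRQ taken; context saved, return-PC = 5 --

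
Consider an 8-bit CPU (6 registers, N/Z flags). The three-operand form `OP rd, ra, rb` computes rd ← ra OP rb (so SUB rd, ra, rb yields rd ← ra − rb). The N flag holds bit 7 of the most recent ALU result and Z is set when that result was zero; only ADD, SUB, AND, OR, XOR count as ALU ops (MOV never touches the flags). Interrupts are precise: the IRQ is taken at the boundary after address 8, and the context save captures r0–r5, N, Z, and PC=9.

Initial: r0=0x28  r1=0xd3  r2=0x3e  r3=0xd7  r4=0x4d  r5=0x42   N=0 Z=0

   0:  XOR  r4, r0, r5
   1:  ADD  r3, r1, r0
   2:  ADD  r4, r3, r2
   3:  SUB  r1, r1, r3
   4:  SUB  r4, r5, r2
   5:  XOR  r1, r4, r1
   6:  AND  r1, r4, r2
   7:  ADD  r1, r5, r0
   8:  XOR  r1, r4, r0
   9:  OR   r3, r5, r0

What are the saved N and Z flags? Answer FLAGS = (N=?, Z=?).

after  0: r0=0x28 r1=0xd3 r2=0x3e r3=0xd7 r4=0x6a r5=0x42  N=0 Z=0
after  1: r0=0x28 r1=0xd3 r2=0x3e r3=0xfb r4=0x6a r5=0x42  N=1 Z=0
after  2: r0=0x28 r1=0xd3 r2=0x3e r3=0xfb r4=0x39 r5=0x42  N=0 Z=0
after  3: r0=0x28 r1=0xd8 r2=0x3e r3=0xfb r4=0x39 r5=0x42  N=1 Z=0
after  4: r0=0x28 r1=0xd8 r2=0x3e r3=0xfb r4=0x04 r5=0x42  N=0 Z=0
after  5: r0=0x28 r1=0xdc r2=0x3e r3=0xfb r4=0x04 r5=0x42  N=1 Z=0
after  6: r0=0x28 r1=0x04 r2=0x3e r3=0xfb r4=0x04 r5=0x42  N=0 Z=0
after  7: r0=0x28 r1=0x6a r2=0x3e r3=0xfb r4=0x04 r5=0x42  N=0 Z=0
after  8: r0=0x28 r1=0x2c r2=0x3e r3=0xfb r4=0x04 r5=0x42  N=0 Z=0
-- IRQ taken; context saved, return-PC = 9 --

FLAGS = (N=0, Z=0)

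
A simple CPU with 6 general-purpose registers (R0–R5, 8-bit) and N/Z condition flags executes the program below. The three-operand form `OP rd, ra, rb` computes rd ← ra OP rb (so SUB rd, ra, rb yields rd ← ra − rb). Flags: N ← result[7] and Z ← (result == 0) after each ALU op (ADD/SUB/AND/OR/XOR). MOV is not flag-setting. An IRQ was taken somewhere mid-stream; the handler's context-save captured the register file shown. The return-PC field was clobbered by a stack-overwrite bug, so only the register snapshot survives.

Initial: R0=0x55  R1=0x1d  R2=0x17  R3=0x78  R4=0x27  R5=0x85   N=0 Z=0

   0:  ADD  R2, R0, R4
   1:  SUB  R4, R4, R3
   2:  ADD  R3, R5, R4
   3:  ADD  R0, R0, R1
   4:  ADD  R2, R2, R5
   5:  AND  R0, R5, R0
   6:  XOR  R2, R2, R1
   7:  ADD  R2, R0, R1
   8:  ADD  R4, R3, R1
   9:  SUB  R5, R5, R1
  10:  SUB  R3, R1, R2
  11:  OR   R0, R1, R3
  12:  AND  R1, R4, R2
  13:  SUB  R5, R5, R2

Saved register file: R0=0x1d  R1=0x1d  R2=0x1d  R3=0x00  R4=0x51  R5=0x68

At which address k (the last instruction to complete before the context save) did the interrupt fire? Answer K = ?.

K = 11

after  0: R0=0x55 R1=0x1d R2=0x7c R3=0x78 R4=0x27 R5=0x85  N=0 Z=0
after  1: R0=0x55 R1=0x1d R2=0x7c R3=0x78 R4=0xaf R5=0x85  N=1 Z=0
after  2: R0=0x55 R1=0x1d R2=0x7c R3=0x34 R4=0xaf R5=0x85  N=0 Z=0
after  3: R0=0x72 R1=0x1d R2=0x7c R3=0x34 R4=0xaf R5=0x85  N=0 Z=0
after  4: R0=0x72 R1=0x1d R2=0x01 R3=0x34 R4=0xaf R5=0x85  N=0 Z=0
after  5: R0=0x00 R1=0x1d R2=0x01 R3=0x34 R4=0xaf R5=0x85  N=0 Z=1
after  6: R0=0x00 R1=0x1d R2=0x1c R3=0x34 R4=0xaf R5=0x85  N=0 Z=0
after  7: R0=0x00 R1=0x1d R2=0x1d R3=0x34 R4=0xaf R5=0x85  N=0 Z=0
after  8: R0=0x00 R1=0x1d R2=0x1d R3=0x34 R4=0x51 R5=0x85  N=0 Z=0
after  9: R0=0x00 R1=0x1d R2=0x1d R3=0x34 R4=0x51 R5=0x68  N=0 Z=0
after 10: R0=0x00 R1=0x1d R2=0x1d R3=0x00 R4=0x51 R5=0x68  N=0 Z=1
after 11: R0=0x1d R1=0x1d R2=0x1d R3=0x00 R4=0x51 R5=0x68  N=0 Z=0
-- IRQ taken; context saved, return-PC = 12 --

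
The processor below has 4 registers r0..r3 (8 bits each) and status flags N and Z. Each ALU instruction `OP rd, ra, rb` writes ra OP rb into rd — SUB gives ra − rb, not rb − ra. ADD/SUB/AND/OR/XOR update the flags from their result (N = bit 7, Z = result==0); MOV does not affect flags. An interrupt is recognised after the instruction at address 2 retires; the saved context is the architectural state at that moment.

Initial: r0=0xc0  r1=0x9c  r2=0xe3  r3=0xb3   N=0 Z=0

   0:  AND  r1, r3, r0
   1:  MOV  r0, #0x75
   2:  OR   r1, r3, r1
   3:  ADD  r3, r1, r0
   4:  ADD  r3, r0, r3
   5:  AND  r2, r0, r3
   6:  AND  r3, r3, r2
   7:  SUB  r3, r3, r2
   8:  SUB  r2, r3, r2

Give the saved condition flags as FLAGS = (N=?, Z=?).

FLAGS = (N=1, Z=0)

after  0: r0=0xc0 r1=0x80 r2=0xe3 r3=0xb3  N=1 Z=0
after  1: r0=0x75 r1=0x80 r2=0xe3 r3=0xb3  N=1 Z=0
after  2: r0=0x75 r1=0xb3 r2=0xe3 r3=0xb3  N=1 Z=0
-- IRQ taken; context saved, return-PC = 3 --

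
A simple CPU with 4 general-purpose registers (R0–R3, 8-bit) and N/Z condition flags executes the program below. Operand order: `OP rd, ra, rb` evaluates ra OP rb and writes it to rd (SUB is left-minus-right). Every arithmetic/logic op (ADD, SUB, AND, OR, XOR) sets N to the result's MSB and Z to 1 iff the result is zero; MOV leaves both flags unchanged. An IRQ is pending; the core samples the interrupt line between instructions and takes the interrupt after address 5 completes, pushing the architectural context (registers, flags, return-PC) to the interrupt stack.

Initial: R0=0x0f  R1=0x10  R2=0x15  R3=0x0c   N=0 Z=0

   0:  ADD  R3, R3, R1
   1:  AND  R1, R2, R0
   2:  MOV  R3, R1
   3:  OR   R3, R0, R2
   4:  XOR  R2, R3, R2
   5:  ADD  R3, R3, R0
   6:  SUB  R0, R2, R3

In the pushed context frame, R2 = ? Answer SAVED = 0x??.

after  0: R0=0x0f R1=0x10 R2=0x15 R3=0x1c  N=0 Z=0
after  1: R0=0x0f R1=0x05 R2=0x15 R3=0x1c  N=0 Z=0
after  2: R0=0x0f R1=0x05 R2=0x15 R3=0x05  N=0 Z=0
after  3: R0=0x0f R1=0x05 R2=0x15 R3=0x1f  N=0 Z=0
after  4: R0=0x0f R1=0x05 R2=0x0a R3=0x1f  N=0 Z=0
after  5: R0=0x0f R1=0x05 R2=0x0a R3=0x2e  N=0 Z=0
-- IRQ taken; context saved, return-PC = 6 --

SAVED = 0x0a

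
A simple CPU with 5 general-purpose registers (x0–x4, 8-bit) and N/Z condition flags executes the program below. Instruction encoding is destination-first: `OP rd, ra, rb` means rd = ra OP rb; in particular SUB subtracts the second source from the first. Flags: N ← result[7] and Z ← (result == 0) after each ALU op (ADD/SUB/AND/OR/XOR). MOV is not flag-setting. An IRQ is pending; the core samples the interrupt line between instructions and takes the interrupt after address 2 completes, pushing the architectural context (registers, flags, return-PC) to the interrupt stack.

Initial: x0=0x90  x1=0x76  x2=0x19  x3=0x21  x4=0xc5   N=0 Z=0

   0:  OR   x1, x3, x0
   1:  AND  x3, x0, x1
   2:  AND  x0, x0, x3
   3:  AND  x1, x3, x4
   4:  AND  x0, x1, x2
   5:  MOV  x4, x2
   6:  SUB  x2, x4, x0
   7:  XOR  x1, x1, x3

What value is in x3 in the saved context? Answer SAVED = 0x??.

after  0: x0=0x90 x1=0xb1 x2=0x19 x3=0x21 x4=0xc5  N=1 Z=0
after  1: x0=0x90 x1=0xb1 x2=0x19 x3=0x90 x4=0xc5  N=1 Z=0
after  2: x0=0x90 x1=0xb1 x2=0x19 x3=0x90 x4=0xc5  N=1 Z=0
-- IRQ taken; context saved, return-PC = 3 --

SAVED = 0x90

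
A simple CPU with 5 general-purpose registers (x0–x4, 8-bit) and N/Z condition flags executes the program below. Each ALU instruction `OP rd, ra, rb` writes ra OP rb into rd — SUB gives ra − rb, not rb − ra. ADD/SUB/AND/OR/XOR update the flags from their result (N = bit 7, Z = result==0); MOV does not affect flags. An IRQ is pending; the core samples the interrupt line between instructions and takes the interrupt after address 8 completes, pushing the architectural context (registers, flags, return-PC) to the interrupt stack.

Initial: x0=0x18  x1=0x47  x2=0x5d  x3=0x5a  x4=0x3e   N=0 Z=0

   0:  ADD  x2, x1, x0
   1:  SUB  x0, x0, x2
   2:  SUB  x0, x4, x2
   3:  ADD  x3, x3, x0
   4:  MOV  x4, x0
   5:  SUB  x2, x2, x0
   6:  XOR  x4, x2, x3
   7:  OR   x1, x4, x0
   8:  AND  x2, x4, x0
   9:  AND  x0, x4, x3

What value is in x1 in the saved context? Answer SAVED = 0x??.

after  0: x0=0x18 x1=0x47 x2=0x5f x3=0x5a x4=0x3e  N=0 Z=0
after  1: x0=0xb9 x1=0x47 x2=0x5f x3=0x5a x4=0x3e  N=1 Z=0
after  2: x0=0xdf x1=0x47 x2=0x5f x3=0x5a x4=0x3e  N=1 Z=0
after  3: x0=0xdf x1=0x47 x2=0x5f x3=0x39 x4=0x3e  N=0 Z=0
after  4: x0=0xdf x1=0x47 x2=0x5f x3=0x39 x4=0xdf  N=0 Z=0
after  5: x0=0xdf x1=0x47 x2=0x80 x3=0x39 x4=0xdf  N=1 Z=0
after  6: x0=0xdf x1=0x47 x2=0x80 x3=0x39 x4=0xb9  N=1 Z=0
after  7: x0=0xdf x1=0xff x2=0x80 x3=0x39 x4=0xb9  N=1 Z=0
after  8: x0=0xdf x1=0xff x2=0x99 x3=0x39 x4=0xb9  N=1 Z=0
-- IRQ taken; context saved, return-PC = 9 --

SAVED = 0xff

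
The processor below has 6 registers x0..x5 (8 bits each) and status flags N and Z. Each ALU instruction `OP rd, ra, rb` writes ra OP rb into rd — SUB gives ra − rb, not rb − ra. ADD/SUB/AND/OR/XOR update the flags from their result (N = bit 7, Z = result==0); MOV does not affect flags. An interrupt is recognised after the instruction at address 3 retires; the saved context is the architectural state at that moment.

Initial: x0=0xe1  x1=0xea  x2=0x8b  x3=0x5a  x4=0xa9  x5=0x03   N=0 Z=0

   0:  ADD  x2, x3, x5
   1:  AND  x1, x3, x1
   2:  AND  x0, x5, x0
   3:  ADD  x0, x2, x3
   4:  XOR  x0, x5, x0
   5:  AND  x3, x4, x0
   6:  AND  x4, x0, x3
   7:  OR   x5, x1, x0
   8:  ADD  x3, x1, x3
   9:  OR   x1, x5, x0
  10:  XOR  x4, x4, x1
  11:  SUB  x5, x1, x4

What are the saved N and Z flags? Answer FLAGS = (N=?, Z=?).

FLAGS = (N=1, Z=0)

after  0: x0=0xe1 x1=0xea x2=0x5d x3=0x5a x4=0xa9 x5=0x03  N=0 Z=0
after  1: x0=0xe1 x1=0x4a x2=0x5d x3=0x5a x4=0xa9 x5=0x03  N=0 Z=0
after  2: x0=0x01 x1=0x4a x2=0x5d x3=0x5a x4=0xa9 x5=0x03  N=0 Z=0
after  3: x0=0xb7 x1=0x4a x2=0x5d x3=0x5a x4=0xa9 x5=0x03  N=1 Z=0
-- IRQ taken; context saved, return-PC = 4 --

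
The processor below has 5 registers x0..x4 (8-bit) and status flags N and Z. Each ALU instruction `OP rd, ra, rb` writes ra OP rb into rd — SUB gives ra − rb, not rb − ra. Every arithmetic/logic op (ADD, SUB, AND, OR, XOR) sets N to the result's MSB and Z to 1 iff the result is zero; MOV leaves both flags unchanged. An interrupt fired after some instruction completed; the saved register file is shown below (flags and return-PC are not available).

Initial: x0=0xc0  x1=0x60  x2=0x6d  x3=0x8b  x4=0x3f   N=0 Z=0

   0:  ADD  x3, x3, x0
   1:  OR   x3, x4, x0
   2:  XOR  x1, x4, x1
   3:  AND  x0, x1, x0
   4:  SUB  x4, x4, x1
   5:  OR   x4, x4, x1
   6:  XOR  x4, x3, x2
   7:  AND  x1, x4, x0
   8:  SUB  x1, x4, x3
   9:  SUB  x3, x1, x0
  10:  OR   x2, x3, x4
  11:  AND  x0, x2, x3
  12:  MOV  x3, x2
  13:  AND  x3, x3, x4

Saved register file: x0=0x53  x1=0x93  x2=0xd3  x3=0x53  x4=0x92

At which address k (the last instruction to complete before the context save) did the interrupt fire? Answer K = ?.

K = 11

after  0: x0=0xc0 x1=0x60 x2=0x6d x3=0x4b x4=0x3f  N=0 Z=0
after  1: x0=0xc0 x1=0x60 x2=0x6d x3=0xff x4=0x3f  N=1 Z=0
after  2: x0=0xc0 x1=0x5f x2=0x6d x3=0xff x4=0x3f  N=0 Z=0
after  3: x0=0x40 x1=0x5f x2=0x6d x3=0xff x4=0x3f  N=0 Z=0
after  4: x0=0x40 x1=0x5f x2=0x6d x3=0xff x4=0xe0  N=1 Z=0
after  5: x0=0x40 x1=0x5f x2=0x6d x3=0xff x4=0xff  N=1 Z=0
after  6: x0=0x40 x1=0x5f x2=0x6d x3=0xff x4=0x92  N=1 Z=0
after  7: x0=0x40 x1=0x00 x2=0x6d x3=0xff x4=0x92  N=0 Z=1
after  8: x0=0x40 x1=0x93 x2=0x6d x3=0xff x4=0x92  N=1 Z=0
after  9: x0=0x40 x1=0x93 x2=0x6d x3=0x53 x4=0x92  N=0 Z=0
after 10: x0=0x40 x1=0x93 x2=0xd3 x3=0x53 x4=0x92  N=1 Z=0
after 11: x0=0x53 x1=0x93 x2=0xd3 x3=0x53 x4=0x92  N=0 Z=0
-- IRQ taken; context saved, return-PC = 12 --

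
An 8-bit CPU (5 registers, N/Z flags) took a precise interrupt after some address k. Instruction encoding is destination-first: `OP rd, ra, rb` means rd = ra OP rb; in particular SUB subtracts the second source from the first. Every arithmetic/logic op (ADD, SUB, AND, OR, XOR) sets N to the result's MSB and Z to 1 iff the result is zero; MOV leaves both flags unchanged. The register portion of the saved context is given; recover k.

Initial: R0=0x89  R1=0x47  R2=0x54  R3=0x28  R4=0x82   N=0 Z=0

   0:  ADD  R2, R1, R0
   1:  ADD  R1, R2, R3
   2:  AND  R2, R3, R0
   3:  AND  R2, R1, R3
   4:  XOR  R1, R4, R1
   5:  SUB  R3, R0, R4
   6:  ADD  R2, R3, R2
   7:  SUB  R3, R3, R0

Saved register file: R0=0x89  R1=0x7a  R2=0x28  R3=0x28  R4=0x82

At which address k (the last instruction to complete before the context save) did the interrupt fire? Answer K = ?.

K = 4

after  0: R0=0x89 R1=0x47 R2=0xd0 R3=0x28 R4=0x82  N=1 Z=0
after  1: R0=0x89 R1=0xf8 R2=0xd0 R3=0x28 R4=0x82  N=1 Z=0
after  2: R0=0x89 R1=0xf8 R2=0x08 R3=0x28 R4=0x82  N=0 Z=0
after  3: R0=0x89 R1=0xf8 R2=0x28 R3=0x28 R4=0x82  N=0 Z=0
after  4: R0=0x89 R1=0x7a R2=0x28 R3=0x28 R4=0x82  N=0 Z=0
-- IRQ taken; context saved, return-PC = 5 --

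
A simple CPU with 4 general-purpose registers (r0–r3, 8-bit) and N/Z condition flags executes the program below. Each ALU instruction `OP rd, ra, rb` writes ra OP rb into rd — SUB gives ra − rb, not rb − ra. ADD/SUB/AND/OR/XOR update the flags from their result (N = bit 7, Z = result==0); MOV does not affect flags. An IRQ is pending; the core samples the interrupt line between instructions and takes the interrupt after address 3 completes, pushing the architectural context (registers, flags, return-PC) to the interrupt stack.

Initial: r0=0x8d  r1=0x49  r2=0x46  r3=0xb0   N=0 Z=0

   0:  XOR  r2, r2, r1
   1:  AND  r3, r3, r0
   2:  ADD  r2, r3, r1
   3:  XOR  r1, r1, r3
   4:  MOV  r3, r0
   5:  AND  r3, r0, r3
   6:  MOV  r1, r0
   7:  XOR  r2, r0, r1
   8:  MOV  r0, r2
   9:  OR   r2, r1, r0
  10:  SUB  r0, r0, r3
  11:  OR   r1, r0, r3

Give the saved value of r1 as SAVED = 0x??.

after  0: r0=0x8d r1=0x49 r2=0x0f r3=0xb0  N=0 Z=0
after  1: r0=0x8d r1=0x49 r2=0x0f r3=0x80  N=1 Z=0
after  2: r0=0x8d r1=0x49 r2=0xc9 r3=0x80  N=1 Z=0
after  3: r0=0x8d r1=0xc9 r2=0xc9 r3=0x80  N=1 Z=0
-- IRQ taken; context saved, return-PC = 4 --

SAVED = 0xc9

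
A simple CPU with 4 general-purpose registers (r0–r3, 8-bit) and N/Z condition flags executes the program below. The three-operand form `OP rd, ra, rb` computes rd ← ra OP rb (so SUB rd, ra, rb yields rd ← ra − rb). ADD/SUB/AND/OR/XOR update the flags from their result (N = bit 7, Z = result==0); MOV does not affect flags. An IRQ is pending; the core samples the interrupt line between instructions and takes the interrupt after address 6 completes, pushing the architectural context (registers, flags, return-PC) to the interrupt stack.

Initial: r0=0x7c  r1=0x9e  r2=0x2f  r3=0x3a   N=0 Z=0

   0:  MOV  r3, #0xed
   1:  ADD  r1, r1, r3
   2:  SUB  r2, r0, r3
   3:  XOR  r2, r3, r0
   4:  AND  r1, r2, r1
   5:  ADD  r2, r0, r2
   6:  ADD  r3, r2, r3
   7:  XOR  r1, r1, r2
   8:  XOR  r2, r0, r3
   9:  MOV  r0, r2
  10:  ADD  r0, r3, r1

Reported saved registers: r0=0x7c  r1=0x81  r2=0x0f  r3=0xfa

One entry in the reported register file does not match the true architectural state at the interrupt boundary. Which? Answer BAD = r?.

after  0: r0=0x7c r1=0x9e r2=0x2f r3=0xed  N=0 Z=0
after  1: r0=0x7c r1=0x8b r2=0x2f r3=0xed  N=1 Z=0
after  2: r0=0x7c r1=0x8b r2=0x8f r3=0xed  N=1 Z=0
after  3: r0=0x7c r1=0x8b r2=0x91 r3=0xed  N=1 Z=0
after  4: r0=0x7c r1=0x81 r2=0x91 r3=0xed  N=1 Z=0
after  5: r0=0x7c r1=0x81 r2=0x0d r3=0xed  N=0 Z=0
after  6: r0=0x7c r1=0x81 r2=0x0d r3=0xfa  N=1 Z=0
-- IRQ taken; context saved, return-PC = 7 --
mismatch: r2: reported 0x0f vs actual 0x0d

BAD = r2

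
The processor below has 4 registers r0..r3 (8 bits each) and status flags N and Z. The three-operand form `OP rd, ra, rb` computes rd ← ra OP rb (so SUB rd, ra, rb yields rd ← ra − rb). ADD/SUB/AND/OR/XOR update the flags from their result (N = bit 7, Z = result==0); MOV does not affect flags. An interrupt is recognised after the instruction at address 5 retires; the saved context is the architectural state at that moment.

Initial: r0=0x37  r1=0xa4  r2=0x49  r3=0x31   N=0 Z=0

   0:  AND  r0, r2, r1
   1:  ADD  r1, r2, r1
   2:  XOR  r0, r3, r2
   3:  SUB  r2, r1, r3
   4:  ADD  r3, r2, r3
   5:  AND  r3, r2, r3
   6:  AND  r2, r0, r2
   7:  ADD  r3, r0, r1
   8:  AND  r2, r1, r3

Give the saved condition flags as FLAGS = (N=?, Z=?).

FLAGS = (N=1, Z=0)

after  0: r0=0x00 r1=0xa4 r2=0x49 r3=0x31  N=0 Z=1
after  1: r0=0x00 r1=0xed r2=0x49 r3=0x31  N=1 Z=0
after  2: r0=0x78 r1=0xed r2=0x49 r3=0x31  N=0 Z=0
after  3: r0=0x78 r1=0xed r2=0xbc r3=0x31  N=1 Z=0
after  4: r0=0x78 r1=0xed r2=0xbc r3=0xed  N=1 Z=0
after  5: r0=0x78 r1=0xed r2=0xbc r3=0xac  N=1 Z=0
-- IRQ taken; context saved, return-PC = 6 --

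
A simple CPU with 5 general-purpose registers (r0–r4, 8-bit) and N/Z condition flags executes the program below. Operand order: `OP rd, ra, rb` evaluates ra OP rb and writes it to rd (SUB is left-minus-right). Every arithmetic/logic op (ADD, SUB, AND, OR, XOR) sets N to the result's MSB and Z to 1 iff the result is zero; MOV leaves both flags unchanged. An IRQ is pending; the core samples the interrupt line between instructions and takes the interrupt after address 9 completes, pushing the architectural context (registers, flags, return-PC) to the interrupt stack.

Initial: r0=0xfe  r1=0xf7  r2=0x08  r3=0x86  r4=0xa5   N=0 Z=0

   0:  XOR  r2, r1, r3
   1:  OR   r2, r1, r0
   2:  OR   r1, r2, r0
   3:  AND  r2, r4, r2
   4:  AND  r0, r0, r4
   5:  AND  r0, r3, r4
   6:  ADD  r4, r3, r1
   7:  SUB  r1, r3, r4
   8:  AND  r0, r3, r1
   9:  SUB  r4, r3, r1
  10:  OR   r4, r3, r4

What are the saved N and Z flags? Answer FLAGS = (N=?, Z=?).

after  0: r0=0xfe r1=0xf7 r2=0x71 r3=0x86 r4=0xa5  N=0 Z=0
after  1: r0=0xfe r1=0xf7 r2=0xff r3=0x86 r4=0xa5  N=1 Z=0
after  2: r0=0xfe r1=0xff r2=0xff r3=0x86 r4=0xa5  N=1 Z=0
after  3: r0=0xfe r1=0xff r2=0xa5 r3=0x86 r4=0xa5  N=1 Z=0
after  4: r0=0xa4 r1=0xff r2=0xa5 r3=0x86 r4=0xa5  N=1 Z=0
after  5: r0=0x84 r1=0xff r2=0xa5 r3=0x86 r4=0xa5  N=1 Z=0
after  6: r0=0x84 r1=0xff r2=0xa5 r3=0x86 r4=0x85  N=1 Z=0
after  7: r0=0x84 r1=0x01 r2=0xa5 r3=0x86 r4=0x85  N=0 Z=0
after  8: r0=0x00 r1=0x01 r2=0xa5 r3=0x86 r4=0x85  N=0 Z=1
after  9: r0=0x00 r1=0x01 r2=0xa5 r3=0x86 r4=0x85  N=1 Z=0
-- IRQ taken; context saved, return-PC = 10 --

FLAGS = (N=1, Z=0)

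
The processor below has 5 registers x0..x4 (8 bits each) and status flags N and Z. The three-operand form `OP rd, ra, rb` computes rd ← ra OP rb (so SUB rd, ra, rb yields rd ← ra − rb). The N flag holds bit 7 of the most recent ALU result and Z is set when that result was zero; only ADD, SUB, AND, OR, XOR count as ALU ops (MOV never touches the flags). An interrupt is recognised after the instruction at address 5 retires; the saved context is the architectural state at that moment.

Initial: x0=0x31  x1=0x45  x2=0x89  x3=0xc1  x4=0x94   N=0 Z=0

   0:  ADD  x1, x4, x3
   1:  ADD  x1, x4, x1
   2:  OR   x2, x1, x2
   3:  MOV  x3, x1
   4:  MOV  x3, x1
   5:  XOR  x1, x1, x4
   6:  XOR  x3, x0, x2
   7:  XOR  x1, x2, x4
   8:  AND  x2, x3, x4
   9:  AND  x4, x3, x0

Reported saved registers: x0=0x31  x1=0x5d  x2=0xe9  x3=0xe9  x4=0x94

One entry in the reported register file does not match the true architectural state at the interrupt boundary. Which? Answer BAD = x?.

BAD = x1

after  0: x0=0x31 x1=0x55 x2=0x89 x3=0xc1 x4=0x94  N=0 Z=0
after  1: x0=0x31 x1=0xe9 x2=0x89 x3=0xc1 x4=0x94  N=1 Z=0
after  2: x0=0x31 x1=0xe9 x2=0xe9 x3=0xc1 x4=0x94  N=1 Z=0
after  3: x0=0x31 x1=0xe9 x2=0xe9 x3=0xe9 x4=0x94  N=1 Z=0
after  4: x0=0x31 x1=0xe9 x2=0xe9 x3=0xe9 x4=0x94  N=1 Z=0
after  5: x0=0x31 x1=0x7d x2=0xe9 x3=0xe9 x4=0x94  N=0 Z=0
-- IRQ taken; context saved, return-PC = 6 --
mismatch: x1: reported 0x5d vs actual 0x7d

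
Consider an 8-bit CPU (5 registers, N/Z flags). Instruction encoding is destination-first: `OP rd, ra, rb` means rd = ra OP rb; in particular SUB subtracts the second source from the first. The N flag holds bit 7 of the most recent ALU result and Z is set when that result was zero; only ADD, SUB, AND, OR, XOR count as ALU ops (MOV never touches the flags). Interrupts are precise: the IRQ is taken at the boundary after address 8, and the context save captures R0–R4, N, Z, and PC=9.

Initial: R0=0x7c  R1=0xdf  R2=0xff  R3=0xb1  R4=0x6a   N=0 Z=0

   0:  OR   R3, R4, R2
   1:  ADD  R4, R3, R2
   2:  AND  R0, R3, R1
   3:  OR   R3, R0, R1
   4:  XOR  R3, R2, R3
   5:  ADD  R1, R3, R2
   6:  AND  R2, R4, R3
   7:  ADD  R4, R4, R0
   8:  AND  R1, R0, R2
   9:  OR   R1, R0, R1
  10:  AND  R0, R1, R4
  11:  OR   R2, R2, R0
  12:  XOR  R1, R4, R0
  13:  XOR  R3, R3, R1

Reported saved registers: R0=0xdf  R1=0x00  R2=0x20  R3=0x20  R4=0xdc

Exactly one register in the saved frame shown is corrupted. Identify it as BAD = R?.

BAD = R4

after  0: R0=0x7c R1=0xdf R2=0xff R3=0xff R4=0x6a  N=1 Z=0
after  1: R0=0x7c R1=0xdf R2=0xff R3=0xff R4=0xfe  N=1 Z=0
after  2: R0=0xdf R1=0xdf R2=0xff R3=0xff R4=0xfe  N=1 Z=0
after  3: R0=0xdf R1=0xdf R2=0xff R3=0xdf R4=0xfe  N=1 Z=0
after  4: R0=0xdf R1=0xdf R2=0xff R3=0x20 R4=0xfe  N=0 Z=0
after  5: R0=0xdf R1=0x1f R2=0xff R3=0x20 R4=0xfe  N=0 Z=0
after  6: R0=0xdf R1=0x1f R2=0x20 R3=0x20 R4=0xfe  N=0 Z=0
after  7: R0=0xdf R1=0x1f R2=0x20 R3=0x20 R4=0xdd  N=1 Z=0
after  8: R0=0xdf R1=0x00 R2=0x20 R3=0x20 R4=0xdd  N=0 Z=1
-- IRQ taken; context saved, return-PC = 9 --
mismatch: R4: reported 0xdc vs actual 0xdd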